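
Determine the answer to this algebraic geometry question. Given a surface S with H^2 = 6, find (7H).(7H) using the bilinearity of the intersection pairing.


Using bilinearity of the intersection pairing on a surface S:
(aH).(bH) = ab * (H.H)
We have H^2 = 6.
D.E = (7H).(7H) = 7*7*6
= 49*6
= 294

294


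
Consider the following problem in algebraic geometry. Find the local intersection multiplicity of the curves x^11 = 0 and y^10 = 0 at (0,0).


The intersection multiplicity of V(x^a) and V(y^b) at the origin is:
I(O; V(x^11), V(y^10)) = dim_k(k[x,y]/(x^11, y^10))
A basis for k[x,y]/(x^11, y^10) is the set of monomials x^i * y^j
where 0 <= i < 11 and 0 <= j < 10.
The number of such monomials is 11 * 10 = 110

110


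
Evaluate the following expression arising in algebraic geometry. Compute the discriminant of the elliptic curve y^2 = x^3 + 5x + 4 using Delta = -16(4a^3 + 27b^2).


Compute each component:
4a^3 = 4*5^3 = 4*125 = 500
27b^2 = 27*4^2 = 27*16 = 432
4a^3 + 27b^2 = 500 + 432 = 932
Delta = -16*932 = -14912

-14912


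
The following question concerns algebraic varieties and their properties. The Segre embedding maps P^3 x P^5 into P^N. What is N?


The Segre embedding maps P^m x P^n into P^N via
all products of coordinates from each factor.
N = (m+1)(n+1) - 1
N = (3+1)(5+1) - 1
N = 4*6 - 1
N = 24 - 1 = 23

23


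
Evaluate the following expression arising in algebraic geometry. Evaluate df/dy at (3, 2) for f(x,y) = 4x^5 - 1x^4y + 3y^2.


df/dy = (-1)*x^4 + 2*3*y^1
At (3,2): (-1)*3^4 + 2*3*2^1
= -81 + 12
= -69

-69


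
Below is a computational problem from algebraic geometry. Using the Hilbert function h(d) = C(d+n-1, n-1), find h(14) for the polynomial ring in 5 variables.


The Hilbert function for the polynomial ring in 5 variables is:
h(d) = C(d+n-1, n-1)
h(14) = C(14+5-1, 5-1) = C(18, 4)
= 18! / (4! * 14!)
= 3060

3060


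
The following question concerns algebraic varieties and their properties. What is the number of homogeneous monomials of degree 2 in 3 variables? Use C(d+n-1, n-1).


The number of degree-2 monomials in 3 variables is C(d+n-1, n-1).
= C(2+3-1, 3-1) = C(4, 2)
= 6

6


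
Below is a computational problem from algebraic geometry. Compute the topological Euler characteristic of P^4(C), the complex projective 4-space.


The complex projective space P^4 has one cell in each even real dimension 0, 2, ..., 8.
The cohomology groups are H^{2k}(P^4) = Z for k = 0,...,4, and 0 otherwise.
Euler characteristic = sum of Betti numbers = 1 per even-dimensional cohomology group.
chi(P^4) = 4 + 1 = 5

5


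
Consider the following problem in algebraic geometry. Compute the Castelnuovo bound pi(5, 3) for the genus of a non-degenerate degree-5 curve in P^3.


Castelnuovo's bound: write d - 1 = m(r-1) + epsilon with 0 <= epsilon < r-1.
d - 1 = 5 - 1 = 4
r - 1 = 3 - 1 = 2
4 = 2*2 + 0, so m = 2, epsilon = 0
pi(d, r) = m(m-1)(r-1)/2 + m*epsilon
= 2*1*2/2 + 2*0
= 4/2 + 0
= 2 + 0 = 2

2


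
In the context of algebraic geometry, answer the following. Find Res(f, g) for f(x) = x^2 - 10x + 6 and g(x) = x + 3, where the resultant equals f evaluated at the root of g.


For Res(f, x - c), we evaluate f at x = c.
f(-3) = (-3)^2 - 10*(-3) + 6
= 9 + 30 + 6
= 39 + 6 = 45
Res(f, g) = 45

45


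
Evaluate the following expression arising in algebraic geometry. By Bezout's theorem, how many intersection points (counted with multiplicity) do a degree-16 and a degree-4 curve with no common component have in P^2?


Bezout's theorem states the intersection count equals the product of degrees.
Intersection count = 16 * 4 = 64

64


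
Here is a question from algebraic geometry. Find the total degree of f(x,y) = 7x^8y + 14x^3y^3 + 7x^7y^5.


Examine each term for its total degree (sum of exponents).
  Term '7x^8y' has total degree 8+1 = 9.
  Term '14x^3y^3' has total degree 3+3 = 6.
  Term '7x^7y^5' has total degree 7+5 = 12.
The maximum total degree among all terms is 12.

12


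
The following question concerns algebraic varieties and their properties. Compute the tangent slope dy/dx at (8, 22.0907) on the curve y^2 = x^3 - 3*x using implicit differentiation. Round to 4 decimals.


Using implicit differentiation of y^2 = x^3 - 3*x:
2y * dy/dx = 3x^2 - 3
dy/dx = (3x^2 - 3)/(2y)
Numerator: 3*8^2 - 3 = 189
Denominator: 2*22.0907 = 44.1814
dy/dx = 189/44.1814 = 4.2778

4.2778


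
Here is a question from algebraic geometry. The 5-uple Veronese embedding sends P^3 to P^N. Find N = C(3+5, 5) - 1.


The Veronese embedding v_d: P^n -> P^N maps each point to all
degree-d monomials in n+1 homogeneous coordinates.
N = C(n+d, d) - 1
N = C(3+5, 5) - 1
N = C(8, 5) - 1
C(8, 5) = 56
N = 56 - 1 = 55

55


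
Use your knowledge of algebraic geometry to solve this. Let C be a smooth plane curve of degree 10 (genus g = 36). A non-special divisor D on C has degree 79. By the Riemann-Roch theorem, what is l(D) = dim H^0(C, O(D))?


First, compute the genus of a smooth plane curve of degree 10:
g = (d-1)(d-2)/2 = (10-1)(10-2)/2 = 36
For a non-special divisor D (i.e., h^1(D) = 0), Riemann-Roch gives:
l(D) = deg(D) - g + 1
Since deg(D) = 79 >= 2g - 1 = 71, D is non-special.
l(D) = 79 - 36 + 1 = 44

44


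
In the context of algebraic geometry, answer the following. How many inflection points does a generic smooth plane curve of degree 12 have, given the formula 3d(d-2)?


For a general smooth plane curve C of degree d, the inflection points are
the intersection of C with its Hessian curve, which has degree 3(d-2).
By Bezout, the total intersection number is d * 3(d-2) = 12 * 30 = 360.
For a general curve every flex is ordinary, so each contributes
multiplicity 1 to C·Hess(C), and the number of distinct inflection
points is 3d(d-2).
Inflection points = 3*12*(12-2) = 3*12*10 = 360

360


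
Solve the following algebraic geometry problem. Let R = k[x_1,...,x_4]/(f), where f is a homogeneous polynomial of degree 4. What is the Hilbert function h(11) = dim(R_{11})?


For R = k[x_1,...,x_n]/(f) with f homogeneous of degree e:
The Hilbert series is (1 - t^e)/(1 - t)^n.
So h(d) = C(d+n-1, n-1) - C(d-e+n-1, n-1) for d >= e.
With n=4, e=4, d=11:
C(11+4-1, 4-1) = C(14, 3) = 364
C(11-4+4-1, 4-1) = C(10, 3) = 120
h(11) = 364 - 120 = 244

244


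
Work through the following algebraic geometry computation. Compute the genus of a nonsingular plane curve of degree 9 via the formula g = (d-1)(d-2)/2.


Using the genus formula for smooth plane curves:
g = (d-1)(d-2)/2
g = (9-1)(9-2)/2
g = 8*7/2
g = 56/2 = 28

28


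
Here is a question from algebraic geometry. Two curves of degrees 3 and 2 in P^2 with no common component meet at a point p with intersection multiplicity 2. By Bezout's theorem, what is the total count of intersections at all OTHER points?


By Bezout's theorem, the total intersection number is d1 * d2.
Total = 3 * 2 = 6
Intersection multiplicity at p = 2
Remaining intersections = 6 - 2 = 4

4


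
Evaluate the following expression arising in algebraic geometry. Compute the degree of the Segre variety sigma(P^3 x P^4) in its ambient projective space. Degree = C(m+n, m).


The degree of the Segre variety P^3 x P^4 is C(m+n, m).
= C(7, 3)
= 35

35


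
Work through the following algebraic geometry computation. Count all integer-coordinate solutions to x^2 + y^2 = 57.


Systematically check integer values of x where x^2 <= 57.
For each valid x, check if 57 - x^2 is a perfect square.
Total integer solutions found: 0

0


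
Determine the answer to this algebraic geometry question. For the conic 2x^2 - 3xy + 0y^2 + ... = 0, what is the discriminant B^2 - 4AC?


The discriminant of a conic Ax^2 + Bxy + Cy^2 + ... = 0 is B^2 - 4AC.
B^2 = (-3)^2 = 9
4AC = 4*2*0 = 0
Discriminant = 9 + 0 = 9

9


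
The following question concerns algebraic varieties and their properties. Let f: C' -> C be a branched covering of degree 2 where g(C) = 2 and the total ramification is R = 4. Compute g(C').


Riemann-Hurwitz formula: 2g' - 2 = d(2g - 2) + R
Given: d = 2, g = 2, R = 4
2g' - 2 = 2*(2*2 - 2) + 4
2g' - 2 = 2*2 + 4
2g' - 2 = 4 + 4 = 8
2g' = 10
g' = 5

5


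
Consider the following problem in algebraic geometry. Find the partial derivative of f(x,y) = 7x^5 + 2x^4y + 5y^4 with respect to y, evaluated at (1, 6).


df/dy = 2*x^4 + 4*5*y^3
At (1,6): 2*1^4 + 4*5*6^3
= 2 + 4320
= 4322

4322


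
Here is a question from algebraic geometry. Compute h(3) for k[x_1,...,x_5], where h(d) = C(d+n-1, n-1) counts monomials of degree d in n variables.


The Hilbert function for the polynomial ring in 5 variables is:
h(d) = C(d+n-1, n-1)
h(3) = C(3+5-1, 5-1) = C(7, 4)
= 7! / (4! * 3!)
= 35

35


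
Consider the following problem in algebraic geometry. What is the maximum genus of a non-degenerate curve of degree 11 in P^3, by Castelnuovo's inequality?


Castelnuovo's bound: write d - 1 = m(r-1) + epsilon with 0 <= epsilon < r-1.
d - 1 = 11 - 1 = 10
r - 1 = 3 - 1 = 2
10 = 5*2 + 0, so m = 5, epsilon = 0
pi(d, r) = m(m-1)(r-1)/2 + m*epsilon
= 5*4*2/2 + 5*0
= 40/2 + 0
= 20 + 0 = 20

20


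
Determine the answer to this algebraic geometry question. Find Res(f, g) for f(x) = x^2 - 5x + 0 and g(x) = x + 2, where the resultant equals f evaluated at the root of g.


For Res(f, x - c), we evaluate f at x = c.
f(-2) = (-2)^2 - 5*(-2) + 0
= 4 + 10 + 0
= 14 + 0 = 14
Res(f, g) = 14

14


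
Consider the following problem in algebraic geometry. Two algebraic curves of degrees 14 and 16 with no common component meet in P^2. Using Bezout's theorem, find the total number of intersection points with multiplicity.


Bezout's theorem states the intersection count equals the product of degrees.
Intersection count = 14 * 16 = 224

224


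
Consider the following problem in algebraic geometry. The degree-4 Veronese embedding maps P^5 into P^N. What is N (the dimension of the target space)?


The Veronese embedding v_d: P^n -> P^N maps each point to all
degree-d monomials in n+1 homogeneous coordinates.
N = C(n+d, d) - 1
N = C(5+4, 4) - 1
N = C(9, 4) - 1
C(9, 4) = 126
N = 126 - 1 = 125

125


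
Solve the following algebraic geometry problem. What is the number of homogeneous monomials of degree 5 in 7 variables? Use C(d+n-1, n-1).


The number of degree-5 monomials in 7 variables is C(d+n-1, n-1).
= C(5+7-1, 7-1) = C(11, 6)
= 462

462


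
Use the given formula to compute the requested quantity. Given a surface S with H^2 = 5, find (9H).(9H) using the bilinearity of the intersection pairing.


Using bilinearity of the intersection pairing on a surface S:
(aH).(bH) = ab * (H.H)
We have H^2 = 5.
D.E = (9H).(9H) = 9*9*5
= 81*5
= 405

405


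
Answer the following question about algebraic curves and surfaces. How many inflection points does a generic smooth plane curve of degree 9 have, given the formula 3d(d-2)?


For a general smooth plane curve C of degree d, the inflection points are
the intersection of C with its Hessian curve, which has degree 3(d-2).
By Bezout, the total intersection number is d * 3(d-2) = 9 * 21 = 189.
For a general curve every flex is ordinary, so each contributes
multiplicity 1 to C·Hess(C), and the number of distinct inflection
points is 3d(d-2).
Inflection points = 3*9*(9-2) = 3*9*7 = 189

189


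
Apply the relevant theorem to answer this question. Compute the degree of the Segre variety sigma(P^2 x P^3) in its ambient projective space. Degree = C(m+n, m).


The degree of the Segre variety P^2 x P^3 is C(m+n, m).
= C(5, 2)
= 10

10


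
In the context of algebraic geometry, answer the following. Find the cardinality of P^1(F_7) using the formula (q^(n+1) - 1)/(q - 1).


P^1(F_7) has (q^(n+1) - 1)/(q - 1) points.
= 7^1 + 7^0
= 7 + 1
= 8

8


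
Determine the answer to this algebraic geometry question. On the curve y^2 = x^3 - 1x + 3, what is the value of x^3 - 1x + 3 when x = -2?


Compute x^3 - 1x + 3 at x = -2:
x^3 = (-2)^3 = -8
(-1)*x = (-1)*(-2) = 2
Sum: -8 + 2 + 3 = -3

-3


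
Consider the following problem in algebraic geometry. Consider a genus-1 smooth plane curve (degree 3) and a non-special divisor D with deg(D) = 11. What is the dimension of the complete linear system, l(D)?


First, compute the genus of a smooth plane curve of degree 3:
g = (d-1)(d-2)/2 = (3-1)(3-2)/2 = 1
For a non-special divisor D (i.e., h^1(D) = 0), Riemann-Roch gives:
l(D) = deg(D) - g + 1
Since deg(D) = 11 >= 2g - 1 = 1, D is non-special.
l(D) = 11 - 1 + 1 = 11

11


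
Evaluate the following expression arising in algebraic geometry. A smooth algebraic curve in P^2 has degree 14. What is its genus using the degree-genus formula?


Using the genus formula for smooth plane curves:
g = (d-1)(d-2)/2
g = (14-1)(14-2)/2
g = 13*12/2
g = 156/2 = 78

78


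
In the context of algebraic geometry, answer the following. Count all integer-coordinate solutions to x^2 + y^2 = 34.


Systematically check integer values of x where x^2 <= 34.
For each valid x, check if 34 - x^2 is a perfect square.
x=3: 34 - 9 = 25, sqrt = 5 (valid)
x=5: 34 - 25 = 9, sqrt = 3 (valid)
Total integer solutions found: 8

8


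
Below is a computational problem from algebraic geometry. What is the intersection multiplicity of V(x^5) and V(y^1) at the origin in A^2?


The intersection multiplicity of V(x^a) and V(y^b) at the origin is:
I(O; V(x^5), V(y^1)) = dim_k(k[x,y]/(x^5, y^1))
A basis for k[x,y]/(x^5, y^1) is the set of monomials x^i * y^j
where 0 <= i < 5 and 0 <= j < 1.
The number of such monomials is 5 * 1 = 5

5


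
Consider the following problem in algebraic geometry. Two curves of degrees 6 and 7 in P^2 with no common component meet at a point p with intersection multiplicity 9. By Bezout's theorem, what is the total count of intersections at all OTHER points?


By Bezout's theorem, the total intersection number is d1 * d2.
Total = 6 * 7 = 42
Intersection multiplicity at p = 9
Remaining intersections = 42 - 9 = 33

33


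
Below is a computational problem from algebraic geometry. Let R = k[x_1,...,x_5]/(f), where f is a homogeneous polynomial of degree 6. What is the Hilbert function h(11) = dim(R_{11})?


For R = k[x_1,...,x_n]/(f) with f homogeneous of degree e:
The Hilbert series is (1 - t^e)/(1 - t)^n.
So h(d) = C(d+n-1, n-1) - C(d-e+n-1, n-1) for d >= e.
With n=5, e=6, d=11:
C(11+5-1, 5-1) = C(15, 4) = 1365
C(11-6+5-1, 5-1) = C(9, 4) = 126
h(11) = 1365 - 126 = 1239

1239


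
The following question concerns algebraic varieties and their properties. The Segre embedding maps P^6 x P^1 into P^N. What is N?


The Segre embedding maps P^m x P^n into P^N via
all products of coordinates from each factor.
N = (m+1)(n+1) - 1
N = (6+1)(1+1) - 1
N = 7*2 - 1
N = 14 - 1 = 13

13


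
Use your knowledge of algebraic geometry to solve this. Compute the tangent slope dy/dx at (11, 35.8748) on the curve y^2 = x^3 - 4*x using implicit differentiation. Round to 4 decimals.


Using implicit differentiation of y^2 = x^3 - 4*x:
2y * dy/dx = 3x^2 - 4
dy/dx = (3x^2 - 4)/(2y)
Numerator: 3*11^2 - 4 = 359
Denominator: 2*35.8748 = 71.7496
dy/dx = 359/71.7496 = 5.0035

5.0035


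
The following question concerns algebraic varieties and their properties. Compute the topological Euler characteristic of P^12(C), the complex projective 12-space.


The complex projective space P^12 has one cell in each even real dimension 0, 2, ..., 24.
The cohomology groups are H^{2k}(P^12) = Z for k = 0,...,12, and 0 otherwise.
Euler characteristic = sum of Betti numbers = 1 per even-dimensional cohomology group.
chi(P^12) = 12 + 1 = 13

13


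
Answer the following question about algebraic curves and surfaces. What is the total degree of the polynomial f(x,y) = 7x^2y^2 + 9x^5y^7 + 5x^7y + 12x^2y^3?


Examine each term for its total degree (sum of exponents).
  Term '7x^2y^2' has total degree 2+2 = 4.
  Term '9x^5y^7' has total degree 5+7 = 12.
  Term '5x^7y' has total degree 7+1 = 8.
  Term '12x^2y^3' has total degree 2+3 = 5.
The maximum total degree among all terms is 12.

12


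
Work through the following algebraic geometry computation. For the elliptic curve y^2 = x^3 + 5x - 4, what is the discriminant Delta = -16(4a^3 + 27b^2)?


Compute each component:
4a^3 = 4*5^3 = 4*125 = 500
27b^2 = 27*(-4)^2 = 27*16 = 432
4a^3 + 27b^2 = 500 + 432 = 932
Delta = -16*932 = -14912

-14912


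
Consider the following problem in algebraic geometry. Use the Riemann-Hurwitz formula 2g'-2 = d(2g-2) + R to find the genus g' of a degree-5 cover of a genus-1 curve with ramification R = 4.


Riemann-Hurwitz formula: 2g' - 2 = d(2g - 2) + R
Given: d = 5, g = 1, R = 4
2g' - 2 = 5*(2*1 - 2) + 4
2g' - 2 = 5*0 + 4
2g' - 2 = 0 + 4 = 4
2g' = 6
g' = 3

3


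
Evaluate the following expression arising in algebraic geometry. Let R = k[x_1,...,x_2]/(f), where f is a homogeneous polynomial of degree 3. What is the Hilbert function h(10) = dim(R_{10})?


For R = k[x_1,...,x_n]/(f) with f homogeneous of degree e:
The Hilbert series is (1 - t^e)/(1 - t)^n.
So h(d) = C(d+n-1, n-1) - C(d-e+n-1, n-1) for d >= e.
With n=2, e=3, d=10:
C(10+2-1, 2-1) = C(11, 1) = 11
C(10-3+2-1, 2-1) = C(8, 1) = 8
h(10) = 11 - 8 = 3

3


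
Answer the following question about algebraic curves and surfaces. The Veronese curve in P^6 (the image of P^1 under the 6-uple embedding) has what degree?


The rational normal curve in P^6 is the image of P^1 under the 6-uple Veronese.
A general hyperplane in P^6 pulls back to a degree-6 form on P^1, which has 6 zeros,
so the curve meets a general hyperplane in 6 points. Degree = 6.

6


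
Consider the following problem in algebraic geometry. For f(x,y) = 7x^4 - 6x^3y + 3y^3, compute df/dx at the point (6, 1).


df/dx = 4*7*x^3 + 3*(-6)*x^2*y
At (6,1): 4*7*6^3 + 3*(-6)*6^2*1
= 6048 - 648
= 5400

5400


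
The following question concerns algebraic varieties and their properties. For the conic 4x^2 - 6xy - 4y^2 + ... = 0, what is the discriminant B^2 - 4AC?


The discriminant of a conic Ax^2 + Bxy + Cy^2 + ... = 0 is B^2 - 4AC.
B^2 = (-6)^2 = 36
4AC = 4*4*(-4) = -64
Discriminant = 36 + 64 = 100

100


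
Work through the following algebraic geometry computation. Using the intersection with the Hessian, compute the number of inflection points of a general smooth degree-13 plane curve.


For a general smooth plane curve C of degree d, the inflection points are
the intersection of C with its Hessian curve, which has degree 3(d-2).
By Bezout, the total intersection number is d * 3(d-2) = 13 * 33 = 429.
For a general curve every flex is ordinary, so each contributes
multiplicity 1 to C·Hess(C), and the number of distinct inflection
points is 3d(d-2).
Inflection points = 3*13*(13-2) = 3*13*11 = 429

429


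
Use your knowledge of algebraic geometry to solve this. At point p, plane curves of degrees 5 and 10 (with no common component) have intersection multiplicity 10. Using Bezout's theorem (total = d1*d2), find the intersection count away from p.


By Bezout's theorem, the total intersection number is d1 * d2.
Total = 5 * 10 = 50
Intersection multiplicity at p = 10
Remaining intersections = 50 - 10 = 40

40


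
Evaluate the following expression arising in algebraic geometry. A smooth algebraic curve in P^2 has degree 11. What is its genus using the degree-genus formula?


Using the genus formula for smooth plane curves:
g = (d-1)(d-2)/2
g = (11-1)(11-2)/2
g = 10*9/2
g = 90/2 = 45

45


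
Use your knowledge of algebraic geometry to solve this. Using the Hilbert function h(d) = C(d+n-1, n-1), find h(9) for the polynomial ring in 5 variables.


The Hilbert function for the polynomial ring in 5 variables is:
h(d) = C(d+n-1, n-1)
h(9) = C(9+5-1, 5-1) = C(13, 4)
= 13! / (4! * 9!)
= 715

715


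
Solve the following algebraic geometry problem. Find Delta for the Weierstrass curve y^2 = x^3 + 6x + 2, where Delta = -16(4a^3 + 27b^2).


Compute each component:
4a^3 = 4*6^3 = 4*216 = 864
27b^2 = 27*2^2 = 27*4 = 108
4a^3 + 27b^2 = 864 + 108 = 972
Delta = -16*972 = -15552

-15552


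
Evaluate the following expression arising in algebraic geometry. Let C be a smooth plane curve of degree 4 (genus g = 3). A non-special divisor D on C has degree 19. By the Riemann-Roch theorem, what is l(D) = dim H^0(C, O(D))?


First, compute the genus of a smooth plane curve of degree 4:
g = (d-1)(d-2)/2 = (4-1)(4-2)/2 = 3
For a non-special divisor D (i.e., h^1(D) = 0), Riemann-Roch gives:
l(D) = deg(D) - g + 1
Since deg(D) = 19 >= 2g - 1 = 5, D is non-special.
l(D) = 19 - 3 + 1 = 17

17


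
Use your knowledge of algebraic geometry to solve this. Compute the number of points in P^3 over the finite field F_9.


P^3(F_9) has (q^(n+1) - 1)/(q - 1) points.
= 9^3 + 9^2 + 9^1 + 9^0
= 729 + 81 + 9 + 1
= 820

820


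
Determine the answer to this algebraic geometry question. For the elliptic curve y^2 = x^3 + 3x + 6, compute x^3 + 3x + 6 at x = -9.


Compute x^3 + 3x + 6 at x = -9:
x^3 = (-9)^3 = -729
3*x = 3*(-9) = -27
Sum: -729 - 27 + 6 = -750

-750


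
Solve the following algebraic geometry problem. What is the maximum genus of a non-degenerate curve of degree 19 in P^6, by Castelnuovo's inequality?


Castelnuovo's bound: write d - 1 = m(r-1) + epsilon with 0 <= epsilon < r-1.
d - 1 = 19 - 1 = 18
r - 1 = 6 - 1 = 5
18 = 3*5 + 3, so m = 3, epsilon = 3
pi(d, r) = m(m-1)(r-1)/2 + m*epsilon
= 3*2*5/2 + 3*3
= 30/2 + 9
= 15 + 9 = 24

24


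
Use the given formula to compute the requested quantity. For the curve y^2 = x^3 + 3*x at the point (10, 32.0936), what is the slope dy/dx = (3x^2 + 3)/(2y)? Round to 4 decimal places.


Using implicit differentiation of y^2 = x^3 + 3*x:
2y * dy/dx = 3x^2 + 3
dy/dx = (3x^2 + 3)/(2y)
Numerator: 3*10^2 + 3 = 303
Denominator: 2*32.0936 = 64.1872
dy/dx = 303/64.1872 = 4.7206

4.7206


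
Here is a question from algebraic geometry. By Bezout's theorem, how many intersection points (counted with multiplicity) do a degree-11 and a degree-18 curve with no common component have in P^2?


Bezout's theorem states the intersection count equals the product of degrees.
Intersection count = 11 * 18 = 198

198


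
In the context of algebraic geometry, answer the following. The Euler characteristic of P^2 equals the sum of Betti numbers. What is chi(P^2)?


The complex projective space P^2 has one cell in each even real dimension 0, 2, ..., 4.
The cohomology groups are H^{2k}(P^2) = Z for k = 0,...,2, and 0 otherwise.
Euler characteristic = sum of Betti numbers = 1 per even-dimensional cohomology group.
chi(P^2) = 2 + 1 = 3

3


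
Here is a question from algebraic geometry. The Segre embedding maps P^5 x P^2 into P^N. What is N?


The Segre embedding maps P^m x P^n into P^N via
all products of coordinates from each factor.
N = (m+1)(n+1) - 1
N = (5+1)(2+1) - 1
N = 6*3 - 1
N = 18 - 1 = 17

17


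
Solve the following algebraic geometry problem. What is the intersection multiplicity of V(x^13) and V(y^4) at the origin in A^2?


The intersection multiplicity of V(x^a) and V(y^b) at the origin is:
I(O; V(x^13), V(y^4)) = dim_k(k[x,y]/(x^13, y^4))
A basis for k[x,y]/(x^13, y^4) is the set of monomials x^i * y^j
where 0 <= i < 13 and 0 <= j < 4.
The number of such monomials is 13 * 4 = 52

52


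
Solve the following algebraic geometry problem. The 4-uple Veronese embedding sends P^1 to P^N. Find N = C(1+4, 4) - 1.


The Veronese embedding v_d: P^n -> P^N maps each point to all
degree-d monomials in n+1 homogeneous coordinates.
N = C(n+d, d) - 1
N = C(1+4, 4) - 1
N = C(5, 4) - 1
C(5, 4) = 5
N = 5 - 1 = 4

4


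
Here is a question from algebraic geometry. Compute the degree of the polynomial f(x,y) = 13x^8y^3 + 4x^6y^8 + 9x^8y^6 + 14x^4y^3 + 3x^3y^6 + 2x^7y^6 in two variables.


Examine each term for its total degree (sum of exponents).
  Term '13x^8y^3' has total degree 8+3 = 11.
  Term '4x^6y^8' has total degree 6+8 = 14.
  Term '9x^8y^6' has total degree 8+6 = 14.
  Term '14x^4y^3' has total degree 4+3 = 7.
  Term '3x^3y^6' has total degree 3+6 = 9.
  Term '2x^7y^6' has total degree 7+6 = 13.
The maximum total degree among all terms is 14.

14


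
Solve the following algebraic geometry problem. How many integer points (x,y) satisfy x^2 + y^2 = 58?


Systematically check integer values of x where x^2 <= 58.
For each valid x, check if 58 - x^2 is a perfect square.
x=3: 58 - 9 = 49, sqrt = 7 (valid)
x=7: 58 - 49 = 9, sqrt = 3 (valid)
Total integer solutions found: 8

8


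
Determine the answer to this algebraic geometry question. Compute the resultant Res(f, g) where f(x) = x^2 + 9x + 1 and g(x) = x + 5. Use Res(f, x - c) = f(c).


For Res(f, x - c), we evaluate f at x = c.
f(-5) = (-5)^2 + 9*(-5) + 1
= 25 - 45 + 1
= -20 + 1 = -19
Res(f, g) = -19

-19


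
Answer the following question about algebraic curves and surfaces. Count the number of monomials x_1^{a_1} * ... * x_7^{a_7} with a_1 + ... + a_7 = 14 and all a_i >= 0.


The number of degree-14 monomials in 7 variables is C(d+n-1, n-1).
= C(14+7-1, 7-1) = C(20, 6)
= 38760

38760


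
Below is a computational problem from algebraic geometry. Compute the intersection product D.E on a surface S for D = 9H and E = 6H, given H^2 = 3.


Using bilinearity of the intersection pairing on a surface S:
(aH).(bH) = ab * (H.H)
We have H^2 = 3.
D.E = (9H).(6H) = 9*6*3
= 54*3
= 162

162


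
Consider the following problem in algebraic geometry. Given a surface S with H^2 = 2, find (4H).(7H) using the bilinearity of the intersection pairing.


Using bilinearity of the intersection pairing on a surface S:
(aH).(bH) = ab * (H.H)
We have H^2 = 2.
D.E = (4H).(7H) = 4*7*2
= 28*2
= 56

56


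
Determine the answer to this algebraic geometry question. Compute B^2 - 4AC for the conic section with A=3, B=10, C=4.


The discriminant of a conic Ax^2 + Bxy + Cy^2 + ... = 0 is B^2 - 4AC.
B^2 = 10^2 = 100
4AC = 4*3*4 = 48
Discriminant = 100 - 48 = 52

52


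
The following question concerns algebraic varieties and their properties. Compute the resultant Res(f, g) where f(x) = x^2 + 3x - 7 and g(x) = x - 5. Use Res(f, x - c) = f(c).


For Res(f, x - c), we evaluate f at x = c.
f(5) = 5^2 + 3*5 - 7
= 25 + 15 - 7
= 40 - 7 = 33
Res(f, g) = 33

33


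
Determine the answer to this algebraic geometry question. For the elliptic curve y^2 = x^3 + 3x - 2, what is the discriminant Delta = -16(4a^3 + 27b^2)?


Compute each component:
4a^3 = 4*3^3 = 4*27 = 108
27b^2 = 27*(-2)^2 = 27*4 = 108
4a^3 + 27b^2 = 108 + 108 = 216
Delta = -16*216 = -3456

-3456


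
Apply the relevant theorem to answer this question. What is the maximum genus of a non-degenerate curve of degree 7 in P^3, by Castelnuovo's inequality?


Castelnuovo's bound: write d - 1 = m(r-1) + epsilon with 0 <= epsilon < r-1.
d - 1 = 7 - 1 = 6
r - 1 = 3 - 1 = 2
6 = 3*2 + 0, so m = 3, epsilon = 0
pi(d, r) = m(m-1)(r-1)/2 + m*epsilon
= 3*2*2/2 + 3*0
= 12/2 + 0
= 6 + 0 = 6

6


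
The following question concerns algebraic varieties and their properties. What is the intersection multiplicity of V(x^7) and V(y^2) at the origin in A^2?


The intersection multiplicity of V(x^a) and V(y^b) at the origin is:
I(O; V(x^7), V(y^2)) = dim_k(k[x,y]/(x^7, y^2))
A basis for k[x,y]/(x^7, y^2) is the set of monomials x^i * y^j
where 0 <= i < 7 and 0 <= j < 2.
The number of such monomials is 7 * 2 = 14

14


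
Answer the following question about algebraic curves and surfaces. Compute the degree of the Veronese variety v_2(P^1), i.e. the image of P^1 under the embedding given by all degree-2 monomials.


The Veronese variety v_2(P^1) has degree d^r.
d^r = 2^1 = 2

2


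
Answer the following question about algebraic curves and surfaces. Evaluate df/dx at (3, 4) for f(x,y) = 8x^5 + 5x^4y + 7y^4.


df/dx = 5*8*x^4 + 4*5*x^3*y
At (3,4): 5*8*3^4 + 4*5*3^3*4
= 3240 + 2160
= 5400

5400


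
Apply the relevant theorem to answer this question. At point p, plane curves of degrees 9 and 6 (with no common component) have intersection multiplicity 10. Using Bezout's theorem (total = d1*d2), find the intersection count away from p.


By Bezout's theorem, the total intersection number is d1 * d2.
Total = 9 * 6 = 54
Intersection multiplicity at p = 10
Remaining intersections = 54 - 10 = 44

44


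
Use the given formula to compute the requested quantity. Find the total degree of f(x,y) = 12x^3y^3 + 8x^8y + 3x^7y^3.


Examine each term for its total degree (sum of exponents).
  Term '12x^3y^3' has total degree 3+3 = 6.
  Term '8x^8y' has total degree 8+1 = 9.
  Term '3x^7y^3' has total degree 7+3 = 10.
The maximum total degree among all terms is 10.

10


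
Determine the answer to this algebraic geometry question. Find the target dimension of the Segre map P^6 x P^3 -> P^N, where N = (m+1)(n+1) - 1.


The Segre embedding maps P^m x P^n into P^N via
all products of coordinates from each factor.
N = (m+1)(n+1) - 1
N = (6+1)(3+1) - 1
N = 7*4 - 1
N = 28 - 1 = 27

27


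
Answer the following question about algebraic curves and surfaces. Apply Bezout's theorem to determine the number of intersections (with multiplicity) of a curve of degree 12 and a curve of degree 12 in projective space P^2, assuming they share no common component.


Bezout's theorem states the intersection count equals the product of degrees.
Intersection count = 12 * 12 = 144

144


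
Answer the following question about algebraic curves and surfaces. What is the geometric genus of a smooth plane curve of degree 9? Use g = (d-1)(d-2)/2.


Using the genus formula for smooth plane curves:
g = (d-1)(d-2)/2
g = (9-1)(9-2)/2
g = 8*7/2
g = 56/2 = 28

28


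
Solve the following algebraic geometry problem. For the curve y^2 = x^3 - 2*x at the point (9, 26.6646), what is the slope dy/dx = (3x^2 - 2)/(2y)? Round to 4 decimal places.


Using implicit differentiation of y^2 = x^3 - 2*x:
2y * dy/dx = 3x^2 - 2
dy/dx = (3x^2 - 2)/(2y)
Numerator: 3*9^2 - 2 = 241
Denominator: 2*26.6646 = 53.3292
dy/dx = 241/53.3292 = 4.5191

4.5191


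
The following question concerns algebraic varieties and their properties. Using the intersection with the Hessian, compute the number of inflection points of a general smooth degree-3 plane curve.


For a general smooth plane curve C of degree d, the inflection points are
the intersection of C with its Hessian curve, which has degree 3(d-2).
By Bezout, the total intersection number is d * 3(d-2) = 3 * 3 = 9.
For a general curve every flex is ordinary, so each contributes
multiplicity 1 to C·Hess(C), and the number of distinct inflection
points is 3d(d-2).
Inflection points = 3*3*(3-2) = 3*3*1 = 9

9


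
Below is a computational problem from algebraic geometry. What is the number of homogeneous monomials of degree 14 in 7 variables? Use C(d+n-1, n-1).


The number of degree-14 monomials in 7 variables is C(d+n-1, n-1).
= C(14+7-1, 7-1) = C(20, 6)
= 38760

38760


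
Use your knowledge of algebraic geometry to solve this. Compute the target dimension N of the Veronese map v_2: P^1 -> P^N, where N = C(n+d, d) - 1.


The Veronese embedding v_d: P^n -> P^N maps each point to all
degree-d monomials in n+1 homogeneous coordinates.
N = C(n+d, d) - 1
N = C(1+2, 2) - 1
N = C(3, 2) - 1
C(3, 2) = 3
N = 3 - 1 = 2

2


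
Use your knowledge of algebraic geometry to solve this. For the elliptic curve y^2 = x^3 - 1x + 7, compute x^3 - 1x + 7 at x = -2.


Compute x^3 - 1x + 7 at x = -2:
x^3 = (-2)^3 = -8
(-1)*x = (-1)*(-2) = 2
Sum: -8 + 2 + 7 = 1

1


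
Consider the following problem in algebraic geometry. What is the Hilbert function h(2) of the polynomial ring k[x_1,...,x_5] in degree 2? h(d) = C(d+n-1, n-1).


The Hilbert function for the polynomial ring in 5 variables is:
h(d) = C(d+n-1, n-1)
h(2) = C(2+5-1, 5-1) = C(6, 4)
= 6! / (4! * 2!)
= 15

15


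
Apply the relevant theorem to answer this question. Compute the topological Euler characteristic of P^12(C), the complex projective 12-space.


The complex projective space P^12 has one cell in each even real dimension 0, 2, ..., 24.
The cohomology groups are H^{2k}(P^12) = Z for k = 0,...,12, and 0 otherwise.
Euler characteristic = sum of Betti numbers = 1 per even-dimensional cohomology group.
chi(P^12) = 12 + 1 = 13

13


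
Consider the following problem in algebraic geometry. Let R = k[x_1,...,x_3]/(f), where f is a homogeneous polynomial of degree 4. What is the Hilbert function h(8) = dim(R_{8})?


For R = k[x_1,...,x_n]/(f) with f homogeneous of degree e:
The Hilbert series is (1 - t^e)/(1 - t)^n.
So h(d) = C(d+n-1, n-1) - C(d-e+n-1, n-1) for d >= e.
With n=3, e=4, d=8:
C(8+3-1, 3-1) = C(10, 2) = 45
C(8-4+3-1, 3-1) = C(6, 2) = 15
h(8) = 45 - 15 = 30

30


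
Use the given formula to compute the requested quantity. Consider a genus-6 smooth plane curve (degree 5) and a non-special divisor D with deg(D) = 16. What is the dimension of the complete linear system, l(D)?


First, compute the genus of a smooth plane curve of degree 5:
g = (d-1)(d-2)/2 = (5-1)(5-2)/2 = 6
For a non-special divisor D (i.e., h^1(D) = 0), Riemann-Roch gives:
l(D) = deg(D) - g + 1
Since deg(D) = 16 >= 2g - 1 = 11, D is non-special.
l(D) = 16 - 6 + 1 = 11

11


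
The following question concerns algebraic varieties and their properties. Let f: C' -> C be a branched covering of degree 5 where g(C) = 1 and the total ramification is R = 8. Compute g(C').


Riemann-Hurwitz formula: 2g' - 2 = d(2g - 2) + R
Given: d = 5, g = 1, R = 8
2g' - 2 = 5*(2*1 - 2) + 8
2g' - 2 = 5*0 + 8
2g' - 2 = 0 + 8 = 8
2g' = 10
g' = 5

5


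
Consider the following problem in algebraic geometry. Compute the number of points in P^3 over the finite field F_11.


P^3(F_11) has (q^(n+1) - 1)/(q - 1) points.
= 11^3 + 11^2 + 11^1 + 11^0
= 1331 + 121 + 11 + 1
= 1464

1464


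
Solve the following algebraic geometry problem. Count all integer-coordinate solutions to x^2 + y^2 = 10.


Systematically check integer values of x where x^2 <= 10.
For each valid x, check if 10 - x^2 is a perfect square.
x=1: 10 - 1 = 9, sqrt = 3 (valid)
x=3: 10 - 9 = 1, sqrt = 1 (valid)
Total integer solutions found: 8

8


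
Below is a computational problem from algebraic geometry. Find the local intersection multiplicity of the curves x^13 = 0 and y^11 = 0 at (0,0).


The intersection multiplicity of V(x^a) and V(y^b) at the origin is:
I(O; V(x^13), V(y^11)) = dim_k(k[x,y]/(x^13, y^11))
A basis for k[x,y]/(x^13, y^11) is the set of monomials x^i * y^j
where 0 <= i < 13 and 0 <= j < 11.
The number of such monomials is 13 * 11 = 143

143


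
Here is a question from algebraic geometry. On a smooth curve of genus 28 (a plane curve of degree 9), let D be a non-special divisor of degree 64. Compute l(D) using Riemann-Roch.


First, compute the genus of a smooth plane curve of degree 9:
g = (d-1)(d-2)/2 = (9-1)(9-2)/2 = 28
For a non-special divisor D (i.e., h^1(D) = 0), Riemann-Roch gives:
l(D) = deg(D) - g + 1
Since deg(D) = 64 >= 2g - 1 = 55, D is non-special.
l(D) = 64 - 28 + 1 = 37

37


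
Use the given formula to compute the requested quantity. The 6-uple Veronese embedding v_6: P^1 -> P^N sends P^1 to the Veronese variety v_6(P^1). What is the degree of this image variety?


The Veronese variety v_6(P^1) has degree d^r.
d^r = 6^1 = 6

6


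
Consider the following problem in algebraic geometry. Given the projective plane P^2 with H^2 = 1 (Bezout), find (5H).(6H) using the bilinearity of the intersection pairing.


Using bilinearity of the intersection pairing on the projective plane P^2:
(aH).(bH) = ab * (H.H)
We have H^2 = 1 (Bezout).
D.E = (5H).(6H) = 5*6*1
= 30*1
= 30

30


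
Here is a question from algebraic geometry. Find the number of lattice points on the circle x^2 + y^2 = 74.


Systematically check integer values of x where x^2 <= 74.
For each valid x, check if 74 - x^2 is a perfect square.
x=5: 74 - 25 = 49, sqrt = 7 (valid)
x=7: 74 - 49 = 25, sqrt = 5 (valid)
Total integer solutions found: 8

8


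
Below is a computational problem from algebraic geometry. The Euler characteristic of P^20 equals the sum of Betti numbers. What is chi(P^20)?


The complex projective space P^20 has one cell in each even real dimension 0, 2, ..., 40.
The cohomology groups are H^{2k}(P^20) = Z for k = 0,...,20, and 0 otherwise.
Euler characteristic = sum of Betti numbers = 1 per even-dimensional cohomology group.
chi(P^20) = 20 + 1 = 21

21


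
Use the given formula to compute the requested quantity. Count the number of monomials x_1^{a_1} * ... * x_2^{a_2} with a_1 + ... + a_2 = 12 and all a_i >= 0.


The number of degree-12 monomials in 2 variables is C(d+n-1, n-1).
= C(12+2-1, 2-1) = C(13, 1)
= 13

13


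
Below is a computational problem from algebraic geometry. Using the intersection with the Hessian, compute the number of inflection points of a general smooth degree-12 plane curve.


For a general smooth plane curve C of degree d, the inflection points are
the intersection of C with its Hessian curve, which has degree 3(d-2).
By Bezout, the total intersection number is d * 3(d-2) = 12 * 30 = 360.
For a general curve every flex is ordinary, so each contributes
multiplicity 1 to C·Hess(C), and the number of distinct inflection
points is 3d(d-2).
Inflection points = 3*12*(12-2) = 3*12*10 = 360

360


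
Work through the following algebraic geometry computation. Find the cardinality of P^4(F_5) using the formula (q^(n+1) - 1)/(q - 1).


P^4(F_5) has (q^(n+1) - 1)/(q - 1) points.
= 5^4 + 5^3 + 5^2 + 5^1 + 5^0
= 625 + 125 + 25 + 5 + 1
= 781

781


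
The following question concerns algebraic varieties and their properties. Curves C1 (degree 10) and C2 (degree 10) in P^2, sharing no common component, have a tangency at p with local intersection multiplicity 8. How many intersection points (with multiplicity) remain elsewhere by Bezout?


By Bezout's theorem, the total intersection number is d1 * d2.
Total = 10 * 10 = 100
Intersection multiplicity at p = 8
Remaining intersections = 100 - 8 = 92

92


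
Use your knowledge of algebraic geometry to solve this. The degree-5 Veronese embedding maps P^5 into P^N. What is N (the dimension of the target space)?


The Veronese embedding v_d: P^n -> P^N maps each point to all
degree-d monomials in n+1 homogeneous coordinates.
N = C(n+d, d) - 1
N = C(5+5, 5) - 1
N = C(10, 5) - 1
C(10, 5) = 252
N = 252 - 1 = 251

251


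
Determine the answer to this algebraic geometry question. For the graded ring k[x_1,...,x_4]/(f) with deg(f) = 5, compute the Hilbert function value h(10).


For R = k[x_1,...,x_n]/(f) with f homogeneous of degree e:
The Hilbert series is (1 - t^e)/(1 - t)^n.
So h(d) = C(d+n-1, n-1) - C(d-e+n-1, n-1) for d >= e.
With n=4, e=5, d=10:
C(10+4-1, 4-1) = C(13, 3) = 286
C(10-5+4-1, 4-1) = C(8, 3) = 56
h(10) = 286 - 56 = 230

230


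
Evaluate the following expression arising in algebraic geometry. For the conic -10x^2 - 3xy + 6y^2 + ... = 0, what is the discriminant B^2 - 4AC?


The discriminant of a conic Ax^2 + Bxy + Cy^2 + ... = 0 is B^2 - 4AC.
B^2 = (-3)^2 = 9
4AC = 4*(-10)*6 = -240
Discriminant = 9 + 240 = 249

249


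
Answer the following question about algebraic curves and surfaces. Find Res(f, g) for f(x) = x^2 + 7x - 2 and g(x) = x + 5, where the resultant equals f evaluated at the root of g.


For Res(f, x - c), we evaluate f at x = c.
f(-5) = (-5)^2 + 7*(-5) - 2
= 25 - 35 - 2
= -10 - 2 = -12
Res(f, g) = -12

-12


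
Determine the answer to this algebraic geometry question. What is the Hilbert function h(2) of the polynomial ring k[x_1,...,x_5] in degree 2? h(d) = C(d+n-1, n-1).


The Hilbert function for the polynomial ring in 5 variables is:
h(d) = C(d+n-1, n-1)
h(2) = C(2+5-1, 5-1) = C(6, 4)
= 6! / (4! * 2!)
= 15

15


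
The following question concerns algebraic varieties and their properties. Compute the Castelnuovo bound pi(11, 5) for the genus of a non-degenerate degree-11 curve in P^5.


Castelnuovo's bound: write d - 1 = m(r-1) + epsilon with 0 <= epsilon < r-1.
d - 1 = 11 - 1 = 10
r - 1 = 5 - 1 = 4
10 = 2*4 + 2, so m = 2, epsilon = 2
pi(d, r) = m(m-1)(r-1)/2 + m*epsilon
= 2*1*4/2 + 2*2
= 8/2 + 4
= 4 + 4 = 8

8
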